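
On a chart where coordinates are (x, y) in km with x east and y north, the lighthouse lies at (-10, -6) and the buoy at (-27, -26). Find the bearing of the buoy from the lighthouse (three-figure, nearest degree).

220°

Δeast = -27 − -10 = -17.00; Δnorth = -26 − -6 = -20.00.
Bearing = atan2(Δeast, Δnorth) mod 360° = 220.36° ≈ 220°.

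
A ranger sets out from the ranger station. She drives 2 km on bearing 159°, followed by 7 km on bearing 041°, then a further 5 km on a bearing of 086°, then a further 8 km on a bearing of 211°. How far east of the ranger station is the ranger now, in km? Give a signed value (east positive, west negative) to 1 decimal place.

Leg 1 (159°, 2 km): east 2 sin 159° = 0.72, north 2 cos 159° = -1.87
Leg 2 (041°, 7 km): east 7 sin 41° = 4.59, north 7 cos 41° = 5.28
Leg 3 (086°, 5 km): east 5 sin 86° = 4.99, north 5 cos 86° = 0.35
Leg 4 (211°, 8 km): east 8 sin 211° = -4.12, north 8 cos 211° = -6.86
Net east component: 6.18 km.

6.2 km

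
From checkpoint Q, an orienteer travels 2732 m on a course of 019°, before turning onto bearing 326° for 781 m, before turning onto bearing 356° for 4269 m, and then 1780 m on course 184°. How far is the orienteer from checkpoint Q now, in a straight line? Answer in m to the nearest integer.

5714 m

Leg 1 (019°, 2732 m): east 2732 sin 19° = 889.45, north 2732 cos 19° = 2583.16
Leg 2 (326°, 781 m): east 781 sin 326° = -436.73, north 781 cos 326° = 647.48
Leg 3 (356°, 4269 m): east 4269 sin 356° = -297.79, north 4269 cos 356° = 4258.60
Leg 4 (184°, 1780 m): east 1780 sin 184° = -124.17, north 1780 cos 184° = -1775.66
Net: 30.77 east, 5713.57 north. Distance = √((30.77)² + (5713.57)²) = 5713.655 m.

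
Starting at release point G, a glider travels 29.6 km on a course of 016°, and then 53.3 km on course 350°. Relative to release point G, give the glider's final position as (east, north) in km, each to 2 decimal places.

(-1.10, 80.94)

Leg 1 (016°, 29.6 km): east 29.6 sin 16° = 8.16, north 29.6 cos 16° = 28.45
Leg 2 (350°, 53.3 km): east 53.3 sin 350° = -9.26, north 53.3 cos 350° = 52.49
Summing: -1.10 km east, 80.94 km north → (-1.10, 80.94).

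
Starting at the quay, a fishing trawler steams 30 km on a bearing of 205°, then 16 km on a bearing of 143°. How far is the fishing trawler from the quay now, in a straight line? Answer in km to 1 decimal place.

40.1 km

Leg 1 (205°, 30 km): east 30 sin 205° = -12.68, north 30 cos 205° = -27.19
Leg 2 (143°, 16 km): east 16 sin 143° = 9.63, north 16 cos 143° = -12.78
Net: -3.05 east, -39.97 north. Distance = √((-3.05)² + (-39.97)²) = 40.084 km.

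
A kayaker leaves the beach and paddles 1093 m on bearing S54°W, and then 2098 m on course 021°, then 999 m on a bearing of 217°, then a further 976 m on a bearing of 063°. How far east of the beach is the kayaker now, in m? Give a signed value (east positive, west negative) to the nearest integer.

Leg 1 (S54°W, 1093 m): east 1093 sin 234° = -884.26, north 1093 cos 234° = -642.45
Leg 2 (021°, 2098 m): east 2098 sin 21° = 751.86, north 2098 cos 21° = 1958.65
Leg 3 (217°, 999 m): east 999 sin 217° = -601.21, north 999 cos 217° = -797.84
Leg 4 (063°, 976 m): east 976 sin 63° = 869.62, north 976 cos 63° = 443.09
Net east component: 136.01 m.

136 m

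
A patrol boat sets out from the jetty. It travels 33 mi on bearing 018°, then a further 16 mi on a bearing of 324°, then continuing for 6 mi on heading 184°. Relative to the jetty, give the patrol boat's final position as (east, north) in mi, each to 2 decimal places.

Leg 1 (018°, 33 mi): east 33 sin 18° = 10.20, north 33 cos 18° = 31.38
Leg 2 (324°, 16 mi): east 16 sin 324° = -9.40, north 16 cos 324° = 12.94
Leg 3 (184°, 6 mi): east 6 sin 184° = -0.42, north 6 cos 184° = -5.99
Summing: 0.37 mi east, 38.34 mi north → (0.37, 38.34).

(0.37, 38.34)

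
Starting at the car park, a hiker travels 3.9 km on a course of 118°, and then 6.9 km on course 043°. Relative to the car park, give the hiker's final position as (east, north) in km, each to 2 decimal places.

Leg 1 (118°, 3.9 km): east 3.9 sin 118° = 3.44, north 3.9 cos 118° = -1.83
Leg 2 (043°, 6.9 km): east 6.9 sin 43° = 4.71, north 6.9 cos 43° = 5.05
Summing: 8.15 km east, 3.22 km north → (8.15, 3.22).

(8.15, 3.22)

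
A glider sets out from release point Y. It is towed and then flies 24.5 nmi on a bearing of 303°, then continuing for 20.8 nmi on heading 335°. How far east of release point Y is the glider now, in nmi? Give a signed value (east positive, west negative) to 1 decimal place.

-29.3 nmi

Leg 1 (303°, 24.5 nmi): east 24.5 sin 303° = -20.55, north 24.5 cos 303° = 13.34
Leg 2 (335°, 20.8 nmi): east 20.8 sin 335° = -8.79, north 20.8 cos 335° = 18.85
Net east component: -29.34 nmi.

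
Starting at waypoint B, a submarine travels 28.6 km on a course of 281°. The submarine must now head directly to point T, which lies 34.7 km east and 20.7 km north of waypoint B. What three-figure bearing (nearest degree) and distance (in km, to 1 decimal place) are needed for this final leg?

076°, 64.6 km

Leg 1 (281°, 28.6 km): east 28.6 sin 281° = -28.07, north 28.6 cos 281° = 5.46
Current position: (-28.07, 5.46). Target: (34.7, 20.7). Remaining: Δeast = 62.77, Δnorth = 15.24.
Bearing = atan2(62.77, 15.24) mod 360° = 76.35°; distance = √((62.77)² + (15.24)²) = 64.599 km.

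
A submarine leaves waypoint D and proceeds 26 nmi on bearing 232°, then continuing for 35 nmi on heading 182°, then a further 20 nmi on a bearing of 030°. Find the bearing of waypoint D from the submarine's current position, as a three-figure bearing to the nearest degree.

019°

Leg 1 (232°, 26 nmi): east 26 sin 232° = -20.49, north 26 cos 232° = -16.01
Leg 2 (182°, 35 nmi): east 35 sin 182° = -1.22, north 35 cos 182° = -34.98
Leg 3 (030°, 20 nmi): east 20 sin 30° = 10.00, north 20 cos 30° = 17.32
Net displacement: -11.71 east, -33.67 north. Direction back to start is (11.71, 33.67): bearing = atan2(11.71, 33.67) mod 360° = 19.18° ≈ 019°.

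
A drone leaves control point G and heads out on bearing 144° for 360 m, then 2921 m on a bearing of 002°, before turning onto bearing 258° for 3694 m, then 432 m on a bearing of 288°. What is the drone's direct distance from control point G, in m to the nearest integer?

4212 m

Leg 1 (144°, 360 m): east 360 sin 144° = 211.60, north 360 cos 144° = -291.25
Leg 2 (002°, 2921 m): east 2921 sin 2° = 101.94, north 2921 cos 2° = 2919.22
Leg 3 (258°, 3694 m): east 3694 sin 258° = -3613.28, north 3694 cos 258° = -768.03
Leg 4 (288°, 432 m): east 432 sin 288° = -410.86, north 432 cos 288° = 133.50
Net: -3710.59 east, 1993.44 north. Distance = √((-3710.59)² + (1993.44)²) = 4212.160 m.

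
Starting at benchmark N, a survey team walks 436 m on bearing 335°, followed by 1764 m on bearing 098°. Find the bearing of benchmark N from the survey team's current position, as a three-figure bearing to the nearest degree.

265°

Leg 1 (335°, 436 m): east 436 sin 335° = -184.26, north 436 cos 335° = 395.15
Leg 2 (098°, 1764 m): east 1764 sin 98° = 1746.83, north 1764 cos 98° = -245.50
Net displacement: 1562.57 east, 149.65 north. Direction back to start is (-1562.57, -149.65): bearing = atan2(-1562.57, -149.65) mod 360° = 264.53° ≈ 265°.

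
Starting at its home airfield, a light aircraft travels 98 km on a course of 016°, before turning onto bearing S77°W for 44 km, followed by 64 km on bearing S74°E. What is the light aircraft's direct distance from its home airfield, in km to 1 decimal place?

80.8 km

Leg 1 (016°, 98 km): east 98 sin 16° = 27.01, north 98 cos 16° = 94.20
Leg 2 (S77°W, 44 km): east 44 sin 257° = -42.87, north 44 cos 257° = -9.90
Leg 3 (S74°E, 64 km): east 64 sin 106° = 61.52, north 64 cos 106° = -17.64
Net: 45.66 east, 66.67 north. Distance = √((45.66)² + (66.67)²) = 80.803 km.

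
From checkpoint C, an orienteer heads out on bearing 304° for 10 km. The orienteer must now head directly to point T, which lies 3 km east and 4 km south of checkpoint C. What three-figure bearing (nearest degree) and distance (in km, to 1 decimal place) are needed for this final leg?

Leg 1 (304°, 10 km): east 10 sin 304° = -8.29, north 10 cos 304° = 5.59
Current position: (-8.29, 5.59). Target: (3, -4). Remaining: Δeast = 11.29, Δnorth = -9.59.
Bearing = atan2(11.29, -9.59) mod 360° = 130.35°; distance = √((11.29)² + (-9.59)²) = 14.815 km.

130°, 14.8 km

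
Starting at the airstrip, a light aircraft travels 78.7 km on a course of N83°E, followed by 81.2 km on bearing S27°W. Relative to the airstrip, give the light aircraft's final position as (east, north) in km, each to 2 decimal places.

Leg 1 (N83°E, 78.7 km): east 78.7 sin 83° = 78.11, north 78.7 cos 83° = 9.59
Leg 2 (S27°W, 81.2 km): east 81.2 sin 207° = -36.86, north 81.2 cos 207° = -72.35
Summing: 41.25 km east, -62.76 km north → (41.25, -62.76).

(41.25, -62.76)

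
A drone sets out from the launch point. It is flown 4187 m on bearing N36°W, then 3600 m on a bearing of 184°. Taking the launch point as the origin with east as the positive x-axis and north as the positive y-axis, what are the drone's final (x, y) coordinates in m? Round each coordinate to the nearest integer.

(-2712, -204)

Leg 1 (N36°W, 4187 m): east 4187 sin 324° = -2461.06, north 4187 cos 324° = 3387.35
Leg 2 (184°, 3600 m): east 3600 sin 184° = -251.12, north 3600 cos 184° = -3591.23
Summing: -2712.18 m east, -203.88 m north → (-2712, -204).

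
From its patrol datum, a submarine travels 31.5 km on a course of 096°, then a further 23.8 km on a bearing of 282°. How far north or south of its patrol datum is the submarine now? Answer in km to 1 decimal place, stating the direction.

1.7 km north

Leg 1 (096°, 31.5 km): east 31.5 sin 96° = 31.33, north 31.5 cos 96° = -3.29
Leg 2 (282°, 23.8 km): east 23.8 sin 282° = -23.28, north 23.8 cos 282° = 4.95
Net north component: 1.66 km.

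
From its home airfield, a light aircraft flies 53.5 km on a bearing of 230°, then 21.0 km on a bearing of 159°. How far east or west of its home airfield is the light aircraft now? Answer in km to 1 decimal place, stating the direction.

33.5 km west

Leg 1 (230°, 53.5 km): east 53.5 sin 230° = -40.98, north 53.5 cos 230° = -34.39
Leg 2 (159°, 21.0 km): east 21.0 sin 159° = 7.53, north 21.0 cos 159° = -19.61
Net east component: -33.46 km.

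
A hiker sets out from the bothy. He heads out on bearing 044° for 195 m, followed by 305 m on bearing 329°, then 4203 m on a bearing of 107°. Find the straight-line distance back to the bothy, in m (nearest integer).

4082 m

Leg 1 (044°, 195 m): east 195 sin 44° = 135.46, north 195 cos 44° = 140.27
Leg 2 (329°, 305 m): east 305 sin 329° = -157.09, north 305 cos 329° = 261.44
Leg 3 (107°, 4203 m): east 4203 sin 107° = 4019.35, north 4203 cos 107° = -1228.84
Net: 3997.72 east, -827.13 north. Distance = √((3997.72)² + (-827.13)²) = 4082.391 m.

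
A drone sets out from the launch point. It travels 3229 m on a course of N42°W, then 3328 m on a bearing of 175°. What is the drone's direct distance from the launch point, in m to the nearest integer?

Leg 1 (N42°W, 3229 m): east 3229 sin 318° = -2160.62, north 3229 cos 318° = 2399.61
Leg 2 (175°, 3328 m): east 3328 sin 175° = 290.05, north 3328 cos 175° = -3315.34
Net: -1870.57 east, -915.72 north. Distance = √((-1870.57)² + (-915.72)²) = 2082.684 m.

2083 m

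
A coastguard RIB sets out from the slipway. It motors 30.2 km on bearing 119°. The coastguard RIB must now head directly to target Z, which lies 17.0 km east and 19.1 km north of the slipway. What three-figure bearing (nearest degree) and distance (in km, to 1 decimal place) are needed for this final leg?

Leg 1 (119°, 30.2 km): east 30.2 sin 119° = 26.41, north 30.2 cos 119° = -14.64
Current position: (26.41, -14.64). Target: (17.0, 19.1). Remaining: Δeast = -9.41, Δnorth = 33.74.
Bearing = atan2(-9.41, 33.74) mod 360° = 344.41°; distance = √((-9.41)² + (33.74)²) = 35.030 km.

344°, 35.0 km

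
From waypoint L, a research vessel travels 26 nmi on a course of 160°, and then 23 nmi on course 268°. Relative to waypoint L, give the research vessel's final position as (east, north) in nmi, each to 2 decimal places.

(-14.09, -25.23)

Leg 1 (160°, 26 nmi): east 26 sin 160° = 8.89, north 26 cos 160° = -24.43
Leg 2 (268°, 23 nmi): east 23 sin 268° = -22.99, north 23 cos 268° = -0.80
Summing: -14.09 nmi east, -25.23 nmi north → (-14.09, -25.23).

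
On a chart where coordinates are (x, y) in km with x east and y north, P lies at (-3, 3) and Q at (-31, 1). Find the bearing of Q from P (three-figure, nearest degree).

Δeast = -31 − -3 = -28.00; Δnorth = 1 − 3 = -2.00.
Bearing = atan2(Δeast, Δnorth) mod 360° = 265.91° ≈ 266°.

266°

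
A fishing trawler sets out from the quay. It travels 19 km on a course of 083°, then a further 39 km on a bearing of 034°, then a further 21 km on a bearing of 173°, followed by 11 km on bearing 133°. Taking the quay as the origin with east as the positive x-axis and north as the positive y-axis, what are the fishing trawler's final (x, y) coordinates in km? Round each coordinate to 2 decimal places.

Leg 1 (083°, 19 km): east 19 sin 83° = 18.86, north 19 cos 83° = 2.32
Leg 2 (034°, 39 km): east 39 sin 34° = 21.81, north 39 cos 34° = 32.33
Leg 3 (173°, 21 km): east 21 sin 173° = 2.56, north 21 cos 173° = -20.84
Leg 4 (133°, 11 km): east 11 sin 133° = 8.04, north 11 cos 133° = -7.50
Summing: 51.27 km east, 6.30 km north → (51.27, 6.30).

(51.27, 6.30)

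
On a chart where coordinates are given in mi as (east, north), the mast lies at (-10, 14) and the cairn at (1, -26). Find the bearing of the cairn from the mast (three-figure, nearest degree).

Δeast = 1 − -10 = 11.00; Δnorth = -26 − 14 = -40.00.
Bearing = atan2(Δeast, Δnorth) mod 360° = 164.62° ≈ 165°.

165°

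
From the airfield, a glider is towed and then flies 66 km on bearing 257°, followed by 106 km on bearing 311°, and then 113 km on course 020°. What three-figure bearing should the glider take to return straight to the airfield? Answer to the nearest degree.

147°

Leg 1 (257°, 66 km): east 66 sin 257° = -64.31, north 66 cos 257° = -14.85
Leg 2 (311°, 106 km): east 106 sin 311° = -80.00, north 106 cos 311° = 69.54
Leg 3 (020°, 113 km): east 113 sin 20° = 38.65, north 113 cos 20° = 106.19
Net displacement: -105.66 east, 160.88 north. Direction back to start is (105.66, -160.88): bearing = atan2(105.66, -160.88) mod 360° = 146.70° ≈ 147°.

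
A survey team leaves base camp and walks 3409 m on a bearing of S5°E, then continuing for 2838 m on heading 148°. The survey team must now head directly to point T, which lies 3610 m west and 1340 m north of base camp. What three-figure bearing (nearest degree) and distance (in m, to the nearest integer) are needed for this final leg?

323°, 8961 m

Leg 1 (S5°E, 3409 m): east 3409 sin 175° = 297.11, north 3409 cos 175° = -3396.03
Leg 2 (148°, 2838 m): east 2838 sin 148° = 1503.91, north 2838 cos 148° = -2406.76
Current position: (1801.02, -5802.79). Target: (-3610, 1340). Remaining: Δeast = -5411.02, Δnorth = 7142.79.
Bearing = atan2(-5411.02, 7142.79) mod 360° = 322.85°; distance = √((-5411.02)² + (7142.79)²) = 8960.949 m.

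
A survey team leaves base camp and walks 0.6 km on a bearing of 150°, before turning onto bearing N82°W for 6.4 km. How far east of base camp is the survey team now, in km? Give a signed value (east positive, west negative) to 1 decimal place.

-6.0 km

Leg 1 (150°, 0.6 km): east 0.6 sin 150° = 0.30, north 0.6 cos 150° = -0.52
Leg 2 (N82°W, 6.4 km): east 6.4 sin 278° = -6.34, north 6.4 cos 278° = 0.89
Net east component: -6.04 km.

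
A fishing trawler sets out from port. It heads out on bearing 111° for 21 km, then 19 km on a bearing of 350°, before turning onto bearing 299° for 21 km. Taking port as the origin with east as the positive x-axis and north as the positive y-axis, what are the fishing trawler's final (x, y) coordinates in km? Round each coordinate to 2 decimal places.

Leg 1 (111°, 21 km): east 21 sin 111° = 19.61, north 21 cos 111° = -7.53
Leg 2 (350°, 19 km): east 19 sin 350° = -3.30, north 19 cos 350° = 18.71
Leg 3 (299°, 21 km): east 21 sin 299° = -18.37, north 21 cos 299° = 10.18
Summing: -2.06 km east, 21.37 km north → (-2.06, 21.37).

(-2.06, 21.37)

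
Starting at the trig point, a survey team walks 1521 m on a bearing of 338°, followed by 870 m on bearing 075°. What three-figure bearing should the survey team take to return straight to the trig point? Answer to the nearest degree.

189°

Leg 1 (338°, 1521 m): east 1521 sin 338° = -569.78, north 1521 cos 338° = 1410.25
Leg 2 (075°, 870 m): east 870 sin 75° = 840.36, north 870 cos 75° = 225.17
Net displacement: 270.58 east, 1635.42 north. Direction back to start is (-270.58, -1635.42): bearing = atan2(-270.58, -1635.42) mod 360° = 189.39° ≈ 189°.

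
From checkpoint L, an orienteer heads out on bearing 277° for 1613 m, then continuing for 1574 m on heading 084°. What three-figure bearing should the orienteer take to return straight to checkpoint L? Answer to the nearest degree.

174°

Leg 1 (277°, 1613 m): east 1613 sin 277° = -1600.98, north 1613 cos 277° = 196.58
Leg 2 (084°, 1574 m): east 1574 sin 84° = 1565.38, north 1574 cos 84° = 164.53
Net displacement: -35.60 east, 361.10 north. Direction back to start is (35.60, -361.10): bearing = atan2(35.60, -361.10) mod 360° = 174.37° ≈ 174°.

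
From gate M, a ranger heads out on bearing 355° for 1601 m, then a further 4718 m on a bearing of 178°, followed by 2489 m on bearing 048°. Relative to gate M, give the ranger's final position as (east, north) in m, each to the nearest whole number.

(1875, -1455)

Leg 1 (355°, 1601 m): east 1601 sin 355° = -139.54, north 1601 cos 355° = 1594.91
Leg 2 (178°, 4718 m): east 4718 sin 178° = 164.66, north 4718 cos 178° = -4715.13
Leg 3 (048°, 2489 m): east 2489 sin 48° = 1849.69, north 2489 cos 48° = 1665.47
Summing: 1874.81 m east, -1454.75 m north → (1875, -1455).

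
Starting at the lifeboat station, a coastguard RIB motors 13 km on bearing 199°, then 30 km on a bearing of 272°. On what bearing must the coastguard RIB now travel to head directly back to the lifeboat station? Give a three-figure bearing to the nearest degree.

072°

Leg 1 (199°, 13 km): east 13 sin 199° = -4.23, north 13 cos 199° = -12.29
Leg 2 (272°, 30 km): east 30 sin 272° = -29.98, north 30 cos 272° = 1.05
Net displacement: -34.21 east, -11.24 north. Direction back to start is (34.21, 11.24): bearing = atan2(34.21, 11.24) mod 360° = 71.81° ≈ 072°.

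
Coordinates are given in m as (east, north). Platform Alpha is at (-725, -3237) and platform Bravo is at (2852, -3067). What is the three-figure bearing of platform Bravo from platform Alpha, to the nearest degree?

087°

Δeast = 2852 − -725 = 3577.00; Δnorth = -3067 − -3237 = 170.00.
Bearing = atan2(Δeast, Δnorth) mod 360° = 87.28° ≈ 087°.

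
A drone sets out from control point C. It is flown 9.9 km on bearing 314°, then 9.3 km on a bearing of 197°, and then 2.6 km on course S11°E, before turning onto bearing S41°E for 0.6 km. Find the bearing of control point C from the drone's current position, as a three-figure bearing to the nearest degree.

Leg 1 (314°, 9.9 km): east 9.9 sin 314° = -7.12, north 9.9 cos 314° = 6.88
Leg 2 (197°, 9.3 km): east 9.3 sin 197° = -2.72, north 9.3 cos 197° = -8.89
Leg 3 (S11°E, 2.6 km): east 2.6 sin 169° = 0.50, north 2.6 cos 169° = -2.55
Leg 4 (S41°E, 0.6 km): east 0.6 sin 139° = 0.39, north 0.6 cos 139° = -0.45
Net displacement: -8.95 east, -5.02 north. Direction back to start is (8.95, 5.02): bearing = atan2(8.95, 5.02) mod 360° = 60.71° ≈ 061°.

061°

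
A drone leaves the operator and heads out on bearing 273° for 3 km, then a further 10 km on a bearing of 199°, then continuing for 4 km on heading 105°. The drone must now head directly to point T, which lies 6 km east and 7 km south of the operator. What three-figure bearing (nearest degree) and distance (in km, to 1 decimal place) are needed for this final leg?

Leg 1 (273°, 3 km): east 3 sin 273° = -3.00, north 3 cos 273° = 0.16
Leg 2 (199°, 10 km): east 10 sin 199° = -3.26, north 10 cos 199° = -9.46
Leg 3 (105°, 4 km): east 4 sin 105° = 3.86, north 4 cos 105° = -1.04
Current position: (-2.39, -10.33). Target: (6, -7). Remaining: Δeast = 8.39, Δnorth = 3.33.
Bearing = atan2(8.39, 3.33) mod 360° = 68.33°; distance = √((8.39)² + (3.33)²) = 9.026 km.

068°, 9.0 km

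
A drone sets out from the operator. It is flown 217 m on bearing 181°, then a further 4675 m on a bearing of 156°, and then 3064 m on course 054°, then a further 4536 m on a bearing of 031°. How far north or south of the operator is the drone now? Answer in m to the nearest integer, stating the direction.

1201 m north

Leg 1 (181°, 217 m): east 217 sin 181° = -3.79, north 217 cos 181° = -216.97
Leg 2 (156°, 4675 m): east 4675 sin 156° = 1901.49, north 4675 cos 156° = -4270.83
Leg 3 (054°, 3064 m): east 3064 sin 54° = 2478.83, north 3064 cos 54° = 1800.97
Leg 4 (031°, 4536 m): east 4536 sin 31° = 2336.21, north 4536 cos 31° = 3888.11
Net north component: 1201.29 m.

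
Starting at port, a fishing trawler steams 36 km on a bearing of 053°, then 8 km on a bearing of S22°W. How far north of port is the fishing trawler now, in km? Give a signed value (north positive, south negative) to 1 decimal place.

14.2 km

Leg 1 (053°, 36 km): east 36 sin 53° = 28.75, north 36 cos 53° = 21.67
Leg 2 (S22°W, 8 km): east 8 sin 202° = -3.00, north 8 cos 202° = -7.42
Net north component: 14.25 km.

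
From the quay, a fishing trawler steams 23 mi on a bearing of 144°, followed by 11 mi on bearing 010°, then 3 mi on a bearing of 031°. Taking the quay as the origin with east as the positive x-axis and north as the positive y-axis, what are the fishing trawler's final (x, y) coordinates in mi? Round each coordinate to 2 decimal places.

Leg 1 (144°, 23 mi): east 23 sin 144° = 13.52, north 23 cos 144° = -18.61
Leg 2 (010°, 11 mi): east 11 sin 10° = 1.91, north 11 cos 10° = 10.83
Leg 3 (031°, 3 mi): east 3 sin 31° = 1.55, north 3 cos 31° = 2.57
Summing: 16.97 mi east, -5.20 mi north → (16.97, -5.20).

(16.97, -5.20)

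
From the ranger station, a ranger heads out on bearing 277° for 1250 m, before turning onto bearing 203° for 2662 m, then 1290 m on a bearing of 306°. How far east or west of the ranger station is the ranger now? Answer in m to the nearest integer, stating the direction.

3324 m west

Leg 1 (277°, 1250 m): east 1250 sin 277° = -1240.68, north 1250 cos 277° = 152.34
Leg 2 (203°, 2662 m): east 2662 sin 203° = -1040.13, north 2662 cos 203° = -2450.38
Leg 3 (306°, 1290 m): east 1290 sin 306° = -1043.63, north 1290 cos 306° = 758.24
Net east component: -3324.44 m.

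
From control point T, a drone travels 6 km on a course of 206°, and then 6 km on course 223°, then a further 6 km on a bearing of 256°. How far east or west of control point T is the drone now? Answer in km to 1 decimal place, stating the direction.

12.5 km west

Leg 1 (206°, 6 km): east 6 sin 206° = -2.63, north 6 cos 206° = -5.39
Leg 2 (223°, 6 km): east 6 sin 223° = -4.09, north 6 cos 223° = -4.39
Leg 3 (256°, 6 km): east 6 sin 256° = -5.82, north 6 cos 256° = -1.45
Net east component: -12.54 km.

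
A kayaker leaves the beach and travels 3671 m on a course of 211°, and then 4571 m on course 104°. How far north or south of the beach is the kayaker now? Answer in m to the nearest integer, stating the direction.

Leg 1 (211°, 3671 m): east 3671 sin 211° = -1890.70, north 3671 cos 211° = -3146.66
Leg 2 (104°, 4571 m): east 4571 sin 104° = 4435.22, north 4571 cos 104° = -1105.82
Net north component: -4252.49 m.

4252 m south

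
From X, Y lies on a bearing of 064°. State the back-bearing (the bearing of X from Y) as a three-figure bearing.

Back-bearing = 064° + 180° = 244°.

244°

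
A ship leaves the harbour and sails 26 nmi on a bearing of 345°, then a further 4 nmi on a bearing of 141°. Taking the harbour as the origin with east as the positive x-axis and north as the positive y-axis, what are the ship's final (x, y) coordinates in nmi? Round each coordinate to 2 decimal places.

(-4.21, 22.01)

Leg 1 (345°, 26 nmi): east 26 sin 345° = -6.73, north 26 cos 345° = 25.11
Leg 2 (141°, 4 nmi): east 4 sin 141° = 2.52, north 4 cos 141° = -3.11
Summing: -4.21 nmi east, 22.01 nmi north → (-4.21, 22.01).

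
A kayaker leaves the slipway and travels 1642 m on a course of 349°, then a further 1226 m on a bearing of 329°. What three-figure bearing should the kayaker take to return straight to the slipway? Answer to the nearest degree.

Leg 1 (349°, 1642 m): east 1642 sin 349° = -313.31, north 1642 cos 349° = 1611.83
Leg 2 (329°, 1226 m): east 1226 sin 329° = -631.44, north 1226 cos 329° = 1050.89
Net displacement: -944.75 east, 2662.72 north. Direction back to start is (944.75, -2662.72): bearing = atan2(944.75, -2662.72) mod 360° = 160.47° ≈ 160°.

160°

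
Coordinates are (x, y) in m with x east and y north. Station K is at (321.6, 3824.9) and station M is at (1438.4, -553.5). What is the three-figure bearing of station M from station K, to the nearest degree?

166°

Δeast = 1438.4 − 321.6 = 1116.80; Δnorth = -553.5 − 3824.9 = -4378.40.
Bearing = atan2(Δeast, Δnorth) mod 360° = 165.69° ≈ 166°.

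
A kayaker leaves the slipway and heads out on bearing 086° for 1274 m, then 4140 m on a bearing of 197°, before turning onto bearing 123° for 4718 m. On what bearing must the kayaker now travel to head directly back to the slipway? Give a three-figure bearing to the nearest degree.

Leg 1 (086°, 1274 m): east 1274 sin 86° = 1270.90, north 1274 cos 86° = 88.87
Leg 2 (197°, 4140 m): east 4140 sin 197° = -1210.42, north 4140 cos 197° = -3959.10
Leg 3 (123°, 4718 m): east 4718 sin 123° = 3956.85, north 4718 cos 123° = -2569.61
Net displacement: 4017.33 east, -6439.84 north. Direction back to start is (-4017.33, 6439.84): bearing = atan2(-4017.33, 6439.84) mod 360° = 328.04° ≈ 328°.

328°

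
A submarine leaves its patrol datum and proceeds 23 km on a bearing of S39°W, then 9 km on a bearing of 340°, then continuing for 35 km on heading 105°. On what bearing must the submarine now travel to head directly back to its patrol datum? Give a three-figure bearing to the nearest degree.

319°

Leg 1 (S39°W, 23 km): east 23 sin 219° = -14.47, north 23 cos 219° = -17.87
Leg 2 (340°, 9 km): east 9 sin 340° = -3.08, north 9 cos 340° = 8.46
Leg 3 (105°, 35 km): east 35 sin 105° = 33.81, north 35 cos 105° = -9.06
Net displacement: 16.25 east, -18.48 north. Direction back to start is (-16.25, 18.48): bearing = atan2(-16.25, 18.48) mod 360° = 318.66° ≈ 319°.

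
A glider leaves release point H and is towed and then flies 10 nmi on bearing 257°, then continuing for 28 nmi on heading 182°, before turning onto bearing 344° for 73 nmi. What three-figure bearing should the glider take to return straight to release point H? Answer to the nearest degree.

142°

Leg 1 (257°, 10 nmi): east 10 sin 257° = -9.74, north 10 cos 257° = -2.25
Leg 2 (182°, 28 nmi): east 28 sin 182° = -0.98, north 28 cos 182° = -27.98
Leg 3 (344°, 73 nmi): east 73 sin 344° = -20.12, north 73 cos 344° = 70.17
Net displacement: -30.84 east, 39.94 north. Direction back to start is (30.84, -39.94): bearing = atan2(30.84, -39.94) mod 360° = 142.32° ≈ 142°.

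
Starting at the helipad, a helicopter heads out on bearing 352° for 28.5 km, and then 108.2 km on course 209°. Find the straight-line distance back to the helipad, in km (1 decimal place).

87.1 km

Leg 1 (352°, 28.5 km): east 28.5 sin 352° = -3.97, north 28.5 cos 352° = 28.22
Leg 2 (209°, 108.2 km): east 108.2 sin 209° = -52.46, north 108.2 cos 209° = -94.63
Net: -56.42 east, -66.41 north. Distance = √((-56.42)² + (-66.41)²) = 87.143 km.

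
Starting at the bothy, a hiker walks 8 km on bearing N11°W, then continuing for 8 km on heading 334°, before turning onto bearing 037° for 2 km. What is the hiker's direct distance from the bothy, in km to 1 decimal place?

17.1 km

Leg 1 (N11°W, 8 km): east 8 sin 349° = -1.53, north 8 cos 349° = 7.85
Leg 2 (334°, 8 km): east 8 sin 334° = -3.51, north 8 cos 334° = 7.19
Leg 3 (037°, 2 km): east 2 sin 37° = 1.20, north 2 cos 37° = 1.60
Net: -3.83 east, 16.64 north. Distance = √((-3.83)² + (16.64)²) = 17.076 km.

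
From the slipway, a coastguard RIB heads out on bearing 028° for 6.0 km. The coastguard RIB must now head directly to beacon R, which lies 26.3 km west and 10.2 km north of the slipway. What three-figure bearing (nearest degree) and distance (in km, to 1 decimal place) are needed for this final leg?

280°, 29.5 km

Leg 1 (028°, 6.0 km): east 6.0 sin 28° = 2.82, north 6.0 cos 28° = 5.30
Current position: (2.82, 5.30). Target: (-26.3, 10.2). Remaining: Δeast = -29.12, Δnorth = 4.90.
Bearing = atan2(-29.12, 4.90) mod 360° = 279.56°; distance = √((-29.12)² + (4.90)²) = 29.527 km.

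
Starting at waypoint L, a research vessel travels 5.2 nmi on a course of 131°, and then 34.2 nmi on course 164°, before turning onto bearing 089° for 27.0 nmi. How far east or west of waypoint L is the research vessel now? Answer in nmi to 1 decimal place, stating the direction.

40.3 nmi east

Leg 1 (131°, 5.2 nmi): east 5.2 sin 131° = 3.92, north 5.2 cos 131° = -3.41
Leg 2 (164°, 34.2 nmi): east 34.2 sin 164° = 9.43, north 34.2 cos 164° = -32.88
Leg 3 (089°, 27.0 nmi): east 27.0 sin 89° = 27.00, north 27.0 cos 89° = 0.47
Net east component: 40.35 nmi.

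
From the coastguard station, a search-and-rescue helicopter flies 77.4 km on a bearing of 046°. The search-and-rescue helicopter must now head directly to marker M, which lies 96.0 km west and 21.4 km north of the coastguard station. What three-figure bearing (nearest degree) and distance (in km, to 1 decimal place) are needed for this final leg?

258°, 155.1 km

Leg 1 (046°, 77.4 km): east 77.4 sin 46° = 55.68, north 77.4 cos 46° = 53.77
Current position: (55.68, 53.77). Target: (-96.0, 21.4). Remaining: Δeast = -151.68, Δnorth = -32.37.
Bearing = atan2(-151.68, -32.37) mod 360° = 257.95°; distance = √((-151.68)² + (-32.37)²) = 155.092 km.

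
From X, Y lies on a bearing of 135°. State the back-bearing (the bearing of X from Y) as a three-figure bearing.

Back-bearing = 135° + 180° = 315°.

315°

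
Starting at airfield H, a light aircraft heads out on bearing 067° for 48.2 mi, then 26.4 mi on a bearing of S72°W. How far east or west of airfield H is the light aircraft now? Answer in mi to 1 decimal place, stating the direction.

19.3 mi east

Leg 1 (067°, 48.2 mi): east 48.2 sin 67° = 44.37, north 48.2 cos 67° = 18.83
Leg 2 (S72°W, 26.4 mi): east 26.4 sin 252° = -25.11, north 26.4 cos 252° = -8.16
Net east component: 19.26 mi.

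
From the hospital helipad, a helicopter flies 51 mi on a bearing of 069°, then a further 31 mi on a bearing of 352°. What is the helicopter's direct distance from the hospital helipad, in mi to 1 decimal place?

65.4 mi

Leg 1 (069°, 51 mi): east 51 sin 69° = 47.61, north 51 cos 69° = 18.28
Leg 2 (352°, 31 mi): east 31 sin 352° = -4.31, north 31 cos 352° = 30.70
Net: 43.30 east, 48.98 north. Distance = √((43.30)² + (48.98)²) = 65.370 mi.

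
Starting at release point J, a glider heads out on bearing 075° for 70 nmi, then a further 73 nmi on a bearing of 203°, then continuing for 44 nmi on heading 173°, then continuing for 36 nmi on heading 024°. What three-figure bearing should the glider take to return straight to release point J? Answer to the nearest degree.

315°

Leg 1 (075°, 70 nmi): east 70 sin 75° = 67.61, north 70 cos 75° = 18.12
Leg 2 (203°, 73 nmi): east 73 sin 203° = -28.52, north 73 cos 203° = -67.20
Leg 3 (173°, 44 nmi): east 44 sin 173° = 5.36, north 44 cos 173° = -43.67
Leg 4 (024°, 36 nmi): east 36 sin 24° = 14.64, north 36 cos 24° = 32.89
Net displacement: 59.10 east, -59.86 north. Direction back to start is (-59.10, 59.86): bearing = atan2(-59.10, 59.86) mod 360° = 315.37° ≈ 315°.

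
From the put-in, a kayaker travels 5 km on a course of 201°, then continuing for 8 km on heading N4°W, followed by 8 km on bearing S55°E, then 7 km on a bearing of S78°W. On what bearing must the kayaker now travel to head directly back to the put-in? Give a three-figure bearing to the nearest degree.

Leg 1 (201°, 5 km): east 5 sin 201° = -1.79, north 5 cos 201° = -4.67
Leg 2 (N4°W, 8 km): east 8 sin 356° = -0.56, north 8 cos 356° = 7.98
Leg 3 (S55°E, 8 km): east 8 sin 125° = 6.55, north 8 cos 125° = -4.59
Leg 4 (S78°W, 7 km): east 7 sin 258° = -6.85, north 7 cos 258° = -1.46
Net displacement: -2.64 east, -2.73 north. Direction back to start is (2.64, 2.73): bearing = atan2(2.64, 2.73) mod 360° = 44.07° ≈ 044°.

044°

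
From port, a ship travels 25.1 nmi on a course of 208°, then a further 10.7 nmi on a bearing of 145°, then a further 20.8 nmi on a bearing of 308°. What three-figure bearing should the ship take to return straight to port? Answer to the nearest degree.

Leg 1 (208°, 25.1 nmi): east 25.1 sin 208° = -11.78, north 25.1 cos 208° = -22.16
Leg 2 (145°, 10.7 nmi): east 10.7 sin 145° = 6.14, north 10.7 cos 145° = -8.76
Leg 3 (308°, 20.8 nmi): east 20.8 sin 308° = -16.39, north 20.8 cos 308° = 12.81
Net displacement: -22.04 east, -18.12 north. Direction back to start is (22.04, 18.12): bearing = atan2(22.04, 18.12) mod 360° = 50.57° ≈ 051°.

051°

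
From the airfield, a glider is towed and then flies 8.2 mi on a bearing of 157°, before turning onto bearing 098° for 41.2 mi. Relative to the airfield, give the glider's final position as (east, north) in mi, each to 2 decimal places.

(44.00, -13.28)

Leg 1 (157°, 8.2 mi): east 8.2 sin 157° = 3.20, north 8.2 cos 157° = -7.55
Leg 2 (098°, 41.2 mi): east 41.2 sin 98° = 40.80, north 41.2 cos 98° = -5.73
Summing: 44.00 mi east, -13.28 mi north → (44.00, -13.28).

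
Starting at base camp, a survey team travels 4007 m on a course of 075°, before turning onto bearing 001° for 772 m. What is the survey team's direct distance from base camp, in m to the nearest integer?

4285 m

Leg 1 (075°, 4007 m): east 4007 sin 75° = 3870.46, north 4007 cos 75° = 1037.09
Leg 2 (001°, 772 m): east 772 sin 1° = 13.47, north 772 cos 1° = 771.88
Net: 3883.94 east, 1808.97 north. Distance = √((3883.94)² + (1808.97)²) = 4284.548 m.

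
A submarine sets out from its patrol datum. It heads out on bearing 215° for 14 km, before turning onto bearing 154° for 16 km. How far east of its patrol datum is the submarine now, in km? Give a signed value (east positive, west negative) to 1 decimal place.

Leg 1 (215°, 14 km): east 14 sin 215° = -8.03, north 14 cos 215° = -11.47
Leg 2 (154°, 16 km): east 16 sin 154° = 7.01, north 16 cos 154° = -14.38
Net east component: -1.02 km.

-1.0 km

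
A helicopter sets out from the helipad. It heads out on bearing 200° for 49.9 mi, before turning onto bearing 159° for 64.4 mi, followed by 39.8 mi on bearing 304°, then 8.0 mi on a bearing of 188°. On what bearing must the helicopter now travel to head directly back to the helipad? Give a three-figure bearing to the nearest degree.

017°

Leg 1 (200°, 49.9 mi): east 49.9 sin 200° = -17.07, north 49.9 cos 200° = -46.89
Leg 2 (159°, 64.4 mi): east 64.4 sin 159° = 23.08, north 64.4 cos 159° = -60.12
Leg 3 (304°, 39.8 mi): east 39.8 sin 304° = -33.00, north 39.8 cos 304° = 22.26
Leg 4 (188°, 8.0 mi): east 8.0 sin 188° = -1.11, north 8.0 cos 188° = -7.92
Net displacement: -28.10 east, -92.68 north. Direction back to start is (28.10, 92.68): bearing = atan2(28.10, 92.68) mod 360° = 16.87° ≈ 017°.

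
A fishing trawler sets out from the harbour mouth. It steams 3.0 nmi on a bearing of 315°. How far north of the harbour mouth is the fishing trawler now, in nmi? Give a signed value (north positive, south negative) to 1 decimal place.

2.1 nmi

Leg 1 (315°, 3.0 nmi): east 3.0 sin 315° = -2.12, north 3.0 cos 315° = 2.12
Net north component: 2.12 nmi.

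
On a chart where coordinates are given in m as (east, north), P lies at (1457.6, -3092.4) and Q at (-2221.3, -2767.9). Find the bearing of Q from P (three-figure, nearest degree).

275°

Δeast = -2221.3 − 1457.6 = -3678.90; Δnorth = -2767.9 − -3092.4 = 324.50.
Bearing = atan2(Δeast, Δnorth) mod 360° = 275.04° ≈ 275°.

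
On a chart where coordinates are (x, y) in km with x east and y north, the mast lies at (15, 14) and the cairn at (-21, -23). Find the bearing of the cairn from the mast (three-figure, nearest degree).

Δeast = -21 − 15 = -36.00; Δnorth = -23 − 14 = -37.00.
Bearing = atan2(Δeast, Δnorth) mod 360° = 224.22° ≈ 224°.

224°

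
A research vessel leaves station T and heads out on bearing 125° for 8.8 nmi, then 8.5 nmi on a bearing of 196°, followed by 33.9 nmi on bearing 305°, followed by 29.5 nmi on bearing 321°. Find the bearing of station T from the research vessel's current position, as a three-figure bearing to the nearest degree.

125°

Leg 1 (125°, 8.8 nmi): east 8.8 sin 125° = 7.21, north 8.8 cos 125° = -5.05
Leg 2 (196°, 8.5 nmi): east 8.5 sin 196° = -2.34, north 8.5 cos 196° = -8.17
Leg 3 (305°, 33.9 nmi): east 33.9 sin 305° = -27.77, north 33.9 cos 305° = 19.44
Leg 4 (321°, 29.5 nmi): east 29.5 sin 321° = -18.56, north 29.5 cos 321° = 22.93
Net displacement: -41.47 east, 29.15 north. Direction back to start is (41.47, -29.15): bearing = atan2(41.47, -29.15) mod 360° = 125.11° ≈ 125°.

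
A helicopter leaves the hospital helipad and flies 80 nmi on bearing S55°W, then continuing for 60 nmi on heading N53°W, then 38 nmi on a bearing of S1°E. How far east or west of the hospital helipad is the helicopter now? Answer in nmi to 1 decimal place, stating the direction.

Leg 1 (S55°W, 80 nmi): east 80 sin 235° = -65.53, north 80 cos 235° = -45.89
Leg 2 (N53°W, 60 nmi): east 60 sin 307° = -47.92, north 60 cos 307° = 36.11
Leg 3 (S1°E, 38 nmi): east 38 sin 179° = 0.66, north 38 cos 179° = -37.99
Net east component: -112.79 nmi.

112.8 nmi west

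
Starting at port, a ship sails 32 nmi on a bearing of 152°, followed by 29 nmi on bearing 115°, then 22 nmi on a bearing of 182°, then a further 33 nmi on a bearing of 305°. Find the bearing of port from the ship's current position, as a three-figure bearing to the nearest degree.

Leg 1 (152°, 32 nmi): east 32 sin 152° = 15.02, north 32 cos 152° = -28.25
Leg 2 (115°, 29 nmi): east 29 sin 115° = 26.28, north 29 cos 115° = -12.26
Leg 3 (182°, 22 nmi): east 22 sin 182° = -0.77, north 22 cos 182° = -21.99
Leg 4 (305°, 33 nmi): east 33 sin 305° = -27.03, north 33 cos 305° = 18.93
Net displacement: 13.51 east, -43.57 north. Direction back to start is (-13.51, 43.57): bearing = atan2(-13.51, 43.57) mod 360° = 342.78° ≈ 343°.

343°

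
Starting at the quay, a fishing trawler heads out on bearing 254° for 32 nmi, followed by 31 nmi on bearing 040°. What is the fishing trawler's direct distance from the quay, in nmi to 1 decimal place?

Leg 1 (254°, 32 nmi): east 32 sin 254° = -30.76, north 32 cos 254° = -8.82
Leg 2 (040°, 31 nmi): east 31 sin 40° = 19.93, north 31 cos 40° = 23.75
Net: -10.83 east, 14.93 north. Distance = √((-10.83)² + (14.93)²) = 18.444 nmi.

18.4 nmi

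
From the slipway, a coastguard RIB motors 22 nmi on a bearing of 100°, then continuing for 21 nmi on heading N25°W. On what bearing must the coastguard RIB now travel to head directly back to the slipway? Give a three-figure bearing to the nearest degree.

220°

Leg 1 (100°, 22 nmi): east 22 sin 100° = 21.67, north 22 cos 100° = -3.82
Leg 2 (N25°W, 21 nmi): east 21 sin 335° = -8.87, north 21 cos 335° = 19.03
Net displacement: 12.79 east, 15.21 north. Direction back to start is (-12.79, -15.21): bearing = atan2(-12.79, -15.21) mod 360° = 220.06° ≈ 220°.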